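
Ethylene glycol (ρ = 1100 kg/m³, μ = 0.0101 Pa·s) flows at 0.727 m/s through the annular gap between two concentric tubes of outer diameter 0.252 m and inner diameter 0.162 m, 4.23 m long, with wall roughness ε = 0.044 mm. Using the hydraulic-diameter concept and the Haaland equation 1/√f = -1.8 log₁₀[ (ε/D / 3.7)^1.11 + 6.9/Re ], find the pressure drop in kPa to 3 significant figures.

ΔP ≈ 0.471 kPa

Hydraulic diameter D_h = 4A/P = D_o - D_i = 0.252 - 0.162 = 0.09 m.
Re = ρVD_h/μ = 1100·0.727·0.09/0.0101 = 7126.
ε/D_h = 4.4e-05/0.09 = 0.000489; Haaland gives 1/√f = -1.8 log₁₀[4.95e-05+0.000968] = 5.386, so f = 0.03447.
ΔP = f(L/D_h)(ρV²/2) = 0.03447·4.23/0.09·290.7 = 470.9 Pa.
ΔP = 0.471 kPa.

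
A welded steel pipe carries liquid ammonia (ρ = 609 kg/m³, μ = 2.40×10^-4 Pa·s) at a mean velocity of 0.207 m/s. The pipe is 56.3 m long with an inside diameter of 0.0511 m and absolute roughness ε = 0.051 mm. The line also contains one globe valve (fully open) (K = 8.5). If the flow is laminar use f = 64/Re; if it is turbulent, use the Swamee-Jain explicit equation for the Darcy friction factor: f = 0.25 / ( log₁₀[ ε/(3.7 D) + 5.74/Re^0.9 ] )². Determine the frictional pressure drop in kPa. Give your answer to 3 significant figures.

ΔP ≈ 0.494 kPa

Reynolds number Re = ρVD/μ = 609 · 0.207 · 0.0511 / 0.00024 = 2.684e+04.
Re > 4000 → turbulent. Relative roughness ε/D = 5.1e-05/0.0511 = 0.000998. Swamee-Jain: f = 0.25/(log₁₀[0.000998/3.7 + 5.74/2.684e+04^0.9])² = 0.25/(log₁₀[0.00027 + 0.000593])² = 0.25/(-3.064)² = 0.02663.
Total minor-loss coefficient ΣK = 1·8.5 = 8.5.
ΔP = [f·L/D + ΣK]·(ρV²/2) = [0.02663·56.3/0.0511 + 8.5]·(609·0.207²/2) = [29.34 + 8.5]·13.05 = 493.7 Pa.
ΔP = 493.7 Pa = 0.494 kPa.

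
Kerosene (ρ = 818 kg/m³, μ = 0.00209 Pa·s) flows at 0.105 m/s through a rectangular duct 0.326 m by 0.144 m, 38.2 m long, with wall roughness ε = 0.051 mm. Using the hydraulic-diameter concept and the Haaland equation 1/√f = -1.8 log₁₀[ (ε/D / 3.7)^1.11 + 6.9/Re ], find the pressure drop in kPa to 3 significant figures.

Hydraulic diameter D_h = 4A/P = 4·(0.326·0.144)/(2·(0.326+0.144)) = 0.1878/0.94 = 0.1998 m.
Re = ρVD_h/μ = 818·0.105·0.1998/0.00209 = 8209.
ε/D_h = 5.1e-05/0.1998 = 0.000255; Haaland gives 1/√f = -1.8 log₁₀[2.41e-05+0.000841] = 5.514, so f = 0.03289.
ΔP = f(L/D_h)(ρV²/2) = 0.03289·38.2/0.1998·4.509 = 28.36 Pa.
ΔP = 0.0284 kPa.

ΔP ≈ 0.0284 kPa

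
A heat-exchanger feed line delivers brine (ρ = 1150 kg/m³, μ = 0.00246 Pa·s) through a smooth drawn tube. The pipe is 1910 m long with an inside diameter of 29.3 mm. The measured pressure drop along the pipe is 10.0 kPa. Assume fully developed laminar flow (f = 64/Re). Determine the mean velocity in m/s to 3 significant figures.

V ≈ 0.0571 m/s

For laminar flow, f = 64/Re with Re = ρVD/μ, so Darcy-Weisbach reduces to ΔP = 32μLV/D². Solving for V: V = ΔP·D²/(32μL) = 1e+04·(0.0293)²/(32·0.00246·1910) = 0.0571 m/s.
Check: Re = ρVD/μ = 1150·0.0571·0.0293/0.00246 = 782.1 < 2300, so the laminar assumption holds.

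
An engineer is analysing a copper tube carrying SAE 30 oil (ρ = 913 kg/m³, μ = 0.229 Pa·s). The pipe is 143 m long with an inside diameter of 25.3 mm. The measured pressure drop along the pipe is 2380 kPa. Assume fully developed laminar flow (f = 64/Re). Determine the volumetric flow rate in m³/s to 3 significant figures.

For laminar flow, f = 64/Re with Re = ρVD/μ, so Darcy-Weisbach reduces to ΔP = 32μLV/D². Solving for V: V = ΔP·D²/(32μL) = 2.38e+06·(0.0253)²/(32·0.229·143) = 1.454 m/s.
Check: Re = ρVD/μ = 913·1.454·0.0253/0.229 = 146.6 < 2300, so the laminar assumption holds.
Q = V·A = 1.454·(π/4·0.0253²) = 0.0007308 m³/s = 7.31×10^-4 m³/s.

Q ≈ 7.31×10^-4 m³/s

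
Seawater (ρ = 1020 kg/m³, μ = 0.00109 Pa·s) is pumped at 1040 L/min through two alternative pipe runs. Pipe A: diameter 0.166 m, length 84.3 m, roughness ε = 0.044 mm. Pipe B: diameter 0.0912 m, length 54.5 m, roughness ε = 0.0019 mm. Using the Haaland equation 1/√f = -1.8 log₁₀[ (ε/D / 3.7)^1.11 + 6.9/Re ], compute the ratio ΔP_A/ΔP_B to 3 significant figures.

ΔP_A/ΔP_B ≈ 0.0933

Pipe A: V = Q/A = 0.01733/0.02164 = 0.8009 m/s; Re = 1.244e+05; ε/D = 0.000265; Haaland → f = 0.01841; ΔP_A = f(L/D)(ρV²/2) = 3059 Pa.
Pipe B: V = Q/A = 0.01733/0.006533 = 2.653 m/s; Re = 2.264e+05; ε/D = 2.08e-05; Haaland → f = 0.01527; ΔP_B = f(L/D)(ρV²/2) = 3.277e+04 Pa.
ΔP_A/ΔP_B = 3059/3.277e+04 = 0.0933.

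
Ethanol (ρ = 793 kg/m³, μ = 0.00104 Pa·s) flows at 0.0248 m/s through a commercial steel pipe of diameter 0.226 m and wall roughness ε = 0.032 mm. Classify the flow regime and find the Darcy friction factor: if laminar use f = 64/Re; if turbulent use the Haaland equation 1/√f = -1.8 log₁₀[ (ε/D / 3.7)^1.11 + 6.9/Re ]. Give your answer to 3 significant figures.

Re = ρVD/μ = 793·0.0248·0.226/0.00104 = 4274.
Re > 4000 → turbulent. ε/D = 3.2e-05/0.226 = 0.000142; Haaland: 1/√f = -1.8 log₁₀[1.25e-05 + 0.00161] = 5.019, so f = 0.03969.

f ≈ 0.0397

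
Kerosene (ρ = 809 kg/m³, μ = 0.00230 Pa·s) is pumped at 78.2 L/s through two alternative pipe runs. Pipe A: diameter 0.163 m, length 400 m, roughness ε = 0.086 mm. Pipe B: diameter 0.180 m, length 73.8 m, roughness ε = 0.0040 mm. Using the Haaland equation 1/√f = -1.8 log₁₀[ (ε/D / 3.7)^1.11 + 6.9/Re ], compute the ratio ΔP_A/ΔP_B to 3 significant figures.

Pipe A: V = Q/A = 0.0782/0.02087 = 3.748 m/s; Re = 2.149e+05; ε/D = 0.000528; Haaland → f = 0.01867; ΔP_A = f(L/D)(ρV²/2) = 2.603e+05 Pa.
Pipe B: V = Q/A = 0.0782/0.02545 = 3.073 m/s; Re = 1.946e+05; ε/D = 2.22e-05; Haaland → f = 0.01572; ΔP_B = f(L/D)(ρV²/2) = 2.462e+04 Pa.
ΔP_A/ΔP_B = 2.603e+05/2.462e+04 = 10.6.

ΔP_A/ΔP_B ≈ 10.6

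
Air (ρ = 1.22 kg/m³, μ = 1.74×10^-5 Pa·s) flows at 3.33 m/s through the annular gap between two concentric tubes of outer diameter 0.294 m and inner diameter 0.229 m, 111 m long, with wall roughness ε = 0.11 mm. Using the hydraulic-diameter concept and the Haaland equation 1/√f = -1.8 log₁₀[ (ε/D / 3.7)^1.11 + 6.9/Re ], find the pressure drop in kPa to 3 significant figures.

Hydraulic diameter D_h = 4A/P = D_o - D_i = 0.294 - 0.229 = 0.065 m.
Re = ρVD_h/μ = 1.22·3.33·0.065/1.74e-05 = 1.518e+04.
ε/D_h = 0.00011/0.065 = 0.00169; Haaland gives 1/√f = -1.8 log₁₀[0.000196+0.000455] = 5.736, so f = 0.0304.
ΔP = f(L/D_h)(ρV²/2) = 0.0304·111/0.065·6.764 = 351.1 Pa.
ΔP = 0.351 kPa.

ΔP ≈ 0.351 kPa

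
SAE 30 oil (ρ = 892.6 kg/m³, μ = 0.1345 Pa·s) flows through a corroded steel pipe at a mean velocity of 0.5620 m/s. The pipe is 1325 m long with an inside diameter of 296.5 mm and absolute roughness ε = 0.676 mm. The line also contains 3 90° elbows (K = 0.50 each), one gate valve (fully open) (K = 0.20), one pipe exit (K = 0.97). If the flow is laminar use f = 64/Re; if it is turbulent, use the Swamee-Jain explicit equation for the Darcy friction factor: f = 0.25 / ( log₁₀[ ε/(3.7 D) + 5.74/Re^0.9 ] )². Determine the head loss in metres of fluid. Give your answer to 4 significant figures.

Reynolds number Re = ρVD/μ = 892.6 · 0.562 · 0.2965 / 0.135 = 1106.
Re < 2300 → laminar flow, so f = 64/Re = 64/1106 = 0.05787 (the turbulent correlation is not needed).
Total minor-loss coefficient ΣK = 3·0.5 + 1·0.2 + 1·0.97 = 2.67.
ΔP = [f·L/D + ΣK]·(ρV²/2) = [0.05787·1325/0.2965 + 2.67]·(892.6·0.562²/2) = [258.6 + 2.67]·141 = 3.683e+04 Pa.
Head loss h_f = ΔP/(ρg) = 3.683e+04/(892.6·9.81) = 4.206 m.

h_f ≈ 4.206 m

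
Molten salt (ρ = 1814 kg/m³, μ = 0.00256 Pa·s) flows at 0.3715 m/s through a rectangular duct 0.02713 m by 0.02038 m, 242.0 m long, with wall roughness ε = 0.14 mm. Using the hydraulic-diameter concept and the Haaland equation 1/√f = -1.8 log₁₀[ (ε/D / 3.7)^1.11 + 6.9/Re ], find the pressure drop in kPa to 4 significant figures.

Hydraulic diameter D_h = 4A/P = 4·(0.02713·0.02038)/(2·(0.02713+0.02038)) = 0.002212/0.09502 = 0.02328 m.
Re = ρVD_h/μ = 1814·0.3715·0.02328/0.00256 = 6127.
ε/D_h = 0.00014/0.02328 = 0.00601; Haaland gives 1/√f = -1.8 log₁₀[0.000802+0.00113] = 4.887, so f = 0.04188.
ΔP = f(L/D_h)(ρV²/2) = 0.04188·242/0.02328·125.2 = 5.45e+04 Pa.
ΔP = 54.50 kPa.

ΔP ≈ 54.50 kPa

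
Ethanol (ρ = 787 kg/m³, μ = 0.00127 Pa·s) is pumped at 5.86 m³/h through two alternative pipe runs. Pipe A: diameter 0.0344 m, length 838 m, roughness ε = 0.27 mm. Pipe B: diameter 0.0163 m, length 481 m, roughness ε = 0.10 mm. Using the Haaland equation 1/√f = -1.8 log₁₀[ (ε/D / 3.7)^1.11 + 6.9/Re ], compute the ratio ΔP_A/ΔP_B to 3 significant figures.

ΔP_A/ΔP_B ≈ 0.0458

Pipe A: V = Q/A = 0.001628/0.0009294 = 1.751 m/s; Re = 3.734e+04; ε/D = 0.00785; Haaland → f = 0.03673; ΔP_A = f(L/D)(ρV²/2) = 1.08e+06 Pa.
Pipe B: V = Q/A = 0.001628/0.0002087 = 7.801 m/s; Re = 7.879e+04; ε/D = 0.00613; Haaland → f = 0.03335; ΔP_B = f(L/D)(ρV²/2) = 2.356e+07 Pa.
ΔP_A/ΔP_B = 1.08e+06/2.356e+07 = 0.0458.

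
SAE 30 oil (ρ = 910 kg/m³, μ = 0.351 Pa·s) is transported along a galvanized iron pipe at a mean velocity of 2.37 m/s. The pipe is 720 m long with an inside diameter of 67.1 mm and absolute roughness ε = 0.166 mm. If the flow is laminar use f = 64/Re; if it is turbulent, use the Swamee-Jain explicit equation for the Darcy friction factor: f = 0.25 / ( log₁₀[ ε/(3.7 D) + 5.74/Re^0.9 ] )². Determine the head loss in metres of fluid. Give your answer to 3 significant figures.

Reynolds number Re = ρVD/μ = 910 · 2.37 · 0.0671 / 0.351 = 412.3.
Re < 2300 → laminar flow, so f = 64/Re = 64/412.3 = 0.1552 (the turbulent correlation is not needed).
Darcy-Weisbach: ΔP = f(L/D)(ρV²/2) = 0.1552·(720/0.0671)·(910·2.37²/2) = 0.1552·1.073e+04·2556 = 4.257e+06 Pa.
Head loss h_f = ΔP/(ρg) = 4.257e+06/(910·9.81) = 477 m.

h_f ≈ 477 m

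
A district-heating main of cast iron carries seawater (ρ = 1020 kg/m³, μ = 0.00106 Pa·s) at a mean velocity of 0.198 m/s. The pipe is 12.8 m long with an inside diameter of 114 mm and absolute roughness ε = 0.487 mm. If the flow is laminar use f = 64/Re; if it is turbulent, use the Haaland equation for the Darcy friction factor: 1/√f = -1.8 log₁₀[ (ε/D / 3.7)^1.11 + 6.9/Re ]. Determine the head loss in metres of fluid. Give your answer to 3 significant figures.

h_f ≈ 0.00738 m

Reynolds number Re = ρVD/μ = 1020 · 0.198 · 0.114 / 0.00106 = 2.172e+04.
Re > 4000 → turbulent. Relative roughness ε/D = 0.000487/0.114 = 0.00427. Haaland: 1/√f = -1.8 log₁₀[(0.00427/3.7)^1.11 + 6.9/2.172e+04] = -1.8 log₁₀[0.000549 + 0.000318] = 5.512, so f = 0.03291.
Darcy-Weisbach: ΔP = f(L/D)(ρV²/2) = 0.03291·(12.8/0.114)·(1020·0.198²/2) = 0.03291·112.3·19.99 = 73.89 Pa.
Head loss h_f = ΔP/(ρg) = 73.89/(1020·9.81) = 0.00738 m.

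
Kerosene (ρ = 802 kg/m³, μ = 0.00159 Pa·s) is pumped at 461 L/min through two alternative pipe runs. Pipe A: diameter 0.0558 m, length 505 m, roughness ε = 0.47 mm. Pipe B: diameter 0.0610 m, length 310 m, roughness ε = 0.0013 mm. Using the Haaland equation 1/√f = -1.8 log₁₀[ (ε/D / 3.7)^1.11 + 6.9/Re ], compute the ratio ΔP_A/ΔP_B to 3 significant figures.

Pipe A: V = Q/A = 0.007683/0.002445 = 3.142 m/s; Re = 8.843e+04; ε/D = 0.00842; Haaland → f = 0.03657; ΔP_A = f(L/D)(ρV²/2) = 1.31e+06 Pa.
Pipe B: V = Q/A = 0.007683/0.002922 = 2.629 m/s; Re = 8.089e+04; ε/D = 2.13e-05; Haaland → f = 0.01871; ΔP_B = f(L/D)(ρV²/2) = 2.636e+05 Pa.
ΔP_A/ΔP_B = 1.31e+06/2.636e+05 = 4.97.

ΔP_A/ΔP_B ≈ 4.97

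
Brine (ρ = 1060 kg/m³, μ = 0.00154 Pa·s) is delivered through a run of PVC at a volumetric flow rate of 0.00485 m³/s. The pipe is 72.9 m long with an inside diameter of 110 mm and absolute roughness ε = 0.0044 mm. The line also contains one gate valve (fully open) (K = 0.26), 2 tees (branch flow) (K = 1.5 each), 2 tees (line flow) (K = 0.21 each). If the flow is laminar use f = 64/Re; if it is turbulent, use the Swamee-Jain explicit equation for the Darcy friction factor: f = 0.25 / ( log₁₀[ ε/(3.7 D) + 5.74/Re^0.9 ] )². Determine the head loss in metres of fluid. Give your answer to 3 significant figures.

h_f ≈ 0.244 m

Cross-sectional area A = πD²/4 = π(0.11)²/4 = 0.009503 m²; mean velocity V = Q/A = 0.00485/0.009503 = 0.5103 m/s.
Reynolds number Re = ρVD/μ = 1060 · 0.5103 · 0.11 / 0.00154 = 3.864e+04.
Re > 4000 → turbulent. Relative roughness ε/D = 4.4e-06/0.11 = 4e-05. Swamee-Jain: f = 0.25/(log₁₀[4e-05/3.7 + 5.74/3.864e+04^0.9])² = 0.25/(log₁₀[1.08e-05 + 0.000427])² = 0.25/(-3.359)² = 0.02216.
Total minor-loss coefficient ΣK = 1·0.26 + 2·1.5 + 2·0.21 = 3.68.
ΔP = [f·L/D + ΣK]·(ρV²/2) = [0.02216·72.9/0.11 + 3.68]·(1060·0.5103²/2) = [14.69 + 3.68]·138 = 2536 Pa.
Head loss h_f = ΔP/(ρg) = 2536/(1060·9.81) = 0.244 m.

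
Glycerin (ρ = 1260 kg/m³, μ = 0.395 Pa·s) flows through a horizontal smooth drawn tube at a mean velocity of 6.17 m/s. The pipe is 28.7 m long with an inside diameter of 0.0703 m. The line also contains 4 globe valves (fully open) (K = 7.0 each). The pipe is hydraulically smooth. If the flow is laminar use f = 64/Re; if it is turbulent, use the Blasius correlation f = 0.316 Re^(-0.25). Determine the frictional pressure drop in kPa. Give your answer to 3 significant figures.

ΔP ≈ 1120 kPa

Reynolds number Re = ρVD/μ = 1260 · 6.17 · 0.0703 / 0.395 = 1384.
Re < 2300 → laminar flow, so f = 64/Re = 64/1384 = 0.04626 (the turbulent correlation is not needed).
Total minor-loss coefficient ΣK = 4·7 = 28.
ΔP = [f·L/D + ΣK]·(ρV²/2) = [0.04626·28.7/0.0703 + 28]·(1260·6.17²/2) = [18.88 + 28]·2.398e+04 = 1.124e+06 Pa.
ΔP = 1.124e+06 Pa = 1120 kPa.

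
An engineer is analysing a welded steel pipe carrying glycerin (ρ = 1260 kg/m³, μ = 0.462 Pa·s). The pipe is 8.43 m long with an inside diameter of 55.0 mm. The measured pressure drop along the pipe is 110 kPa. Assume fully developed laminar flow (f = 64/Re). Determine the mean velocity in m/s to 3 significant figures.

V ≈ 2.67 m/s

For laminar flow, f = 64/Re with Re = ρVD/μ, so Darcy-Weisbach reduces to ΔP = 32μLV/D². Solving for V: V = ΔP·D²/(32μL) = 1.1e+05·(0.055)²/(32·0.462·8.43) = 2.67 m/s.
Check: Re = ρVD/μ = 1260·2.67·0.055/0.462 = 400.5 < 2300, so the laminar assumption holds.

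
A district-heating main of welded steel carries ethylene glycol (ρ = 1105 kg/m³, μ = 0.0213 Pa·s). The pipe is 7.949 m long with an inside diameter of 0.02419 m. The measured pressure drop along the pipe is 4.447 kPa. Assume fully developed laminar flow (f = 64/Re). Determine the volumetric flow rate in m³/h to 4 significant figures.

Q ≈ 0.7946 m³/h

For laminar flow, f = 64/Re with Re = ρVD/μ, so Darcy-Weisbach reduces to ΔP = 32μLV/D². Solving for V: V = ΔP·D²/(32μL) = 4447·(0.02419)²/(32·0.0213·7.949) = 0.4803 m/s.
Check: Re = ρVD/μ = 1105·0.4803·0.02419/0.0213 = 602.7 < 2300, so the laminar assumption holds.
Q = V·A = 0.4803·(π/4·0.02419²) = 0.0002207 m³/s = 0.7946 m³/h.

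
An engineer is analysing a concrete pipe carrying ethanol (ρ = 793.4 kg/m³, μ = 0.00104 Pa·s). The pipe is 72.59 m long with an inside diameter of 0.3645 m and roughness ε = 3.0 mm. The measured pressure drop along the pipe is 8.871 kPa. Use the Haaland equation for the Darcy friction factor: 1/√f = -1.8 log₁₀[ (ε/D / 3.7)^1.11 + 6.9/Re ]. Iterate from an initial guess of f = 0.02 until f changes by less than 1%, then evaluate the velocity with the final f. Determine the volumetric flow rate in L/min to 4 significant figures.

Rearranging Darcy-Weisbach: V = √(2·ΔP·D/(f·L·ρ)). With ε/D = 0.003/0.3645 = 0.00823, iterate starting from f = 0.02:
  f = 0.02 → V = √(2·8871·0.3645/(0.02·72.59·793.4)) = 2.369 m/s; Re = ρVD/μ = 6.589e+05; f → 0.03569
  f = 0.03569 → V = 1.774 m/s; Re = 4.932e+05; f → 0.03573
Converged (Δf/f < 1%). With the final f = 0.03573: V = √(2·8871·0.3645/(0.03573·72.59·793.4)) = 1.773 m/s.
Q = V·A = 1.773·(π/4·0.3645²) = 0.185 m³/s = 11100 L/min.

Q ≈ 11100 L/min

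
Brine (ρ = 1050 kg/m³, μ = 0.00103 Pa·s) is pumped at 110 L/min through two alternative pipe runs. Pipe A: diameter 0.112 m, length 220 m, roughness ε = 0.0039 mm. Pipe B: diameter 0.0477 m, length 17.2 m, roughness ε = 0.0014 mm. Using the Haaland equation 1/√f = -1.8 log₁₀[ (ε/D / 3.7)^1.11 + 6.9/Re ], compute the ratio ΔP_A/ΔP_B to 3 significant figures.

Pipe A: V = Q/A = 0.001833/0.009852 = 0.1861 m/s; Re = 2.125e+04; ε/D = 3.48e-05; Haaland → f = 0.02541; ΔP_A = f(L/D)(ρV²/2) = 907.5 Pa.
Pipe B: V = Q/A = 0.001833/0.001787 = 1.026 m/s; Re = 4.989e+04; ε/D = 2.94e-05; Haaland → f = 0.0208; ΔP_B = f(L/D)(ρV²/2) = 4144 Pa.
ΔP_A/ΔP_B = 907.5/4144 = 0.219.

ΔP_A/ΔP_B ≈ 0.219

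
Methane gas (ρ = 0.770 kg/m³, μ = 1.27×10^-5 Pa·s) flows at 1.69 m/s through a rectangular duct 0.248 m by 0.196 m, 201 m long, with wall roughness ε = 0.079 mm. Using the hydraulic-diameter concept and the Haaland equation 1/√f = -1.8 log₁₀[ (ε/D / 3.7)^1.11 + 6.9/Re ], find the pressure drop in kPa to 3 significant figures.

Hydraulic diameter D_h = 4A/P = 4·(0.248·0.196)/(2·(0.248+0.196)) = 0.1944/0.888 = 0.219 m.
Re = ρVD_h/μ = 0.77·1.69·0.219/1.27e-05 = 2.244e+04.
ε/D_h = 7.9e-05/0.219 = 0.000361; Haaland gives 1/√f = -1.8 log₁₀[3.53e-05+0.000308] = 6.237, so f = 0.02571.
ΔP = f(L/D_h)(ρV²/2) = 0.02571·201/0.219·1.1 = 25.95 Pa.
ΔP = 0.0260 kPa.

ΔP ≈ 0.0260 kPa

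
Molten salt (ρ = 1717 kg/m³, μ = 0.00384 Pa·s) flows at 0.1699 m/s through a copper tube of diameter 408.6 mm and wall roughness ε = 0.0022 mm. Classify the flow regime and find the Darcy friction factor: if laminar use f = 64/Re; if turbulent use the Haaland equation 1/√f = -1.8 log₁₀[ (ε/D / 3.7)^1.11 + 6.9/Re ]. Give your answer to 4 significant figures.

Re = ρVD/μ = 1717·0.1699·0.4086/0.00384 = 3.104e+04.
Re > 4000 → turbulent. ε/D = 2.2e-06/0.4086 = 5.38e-06; Haaland: 1/√f = -1.8 log₁₀[3.32e-07 + 0.000222] = 6.574, so f = 0.02314.

f ≈ 0.02314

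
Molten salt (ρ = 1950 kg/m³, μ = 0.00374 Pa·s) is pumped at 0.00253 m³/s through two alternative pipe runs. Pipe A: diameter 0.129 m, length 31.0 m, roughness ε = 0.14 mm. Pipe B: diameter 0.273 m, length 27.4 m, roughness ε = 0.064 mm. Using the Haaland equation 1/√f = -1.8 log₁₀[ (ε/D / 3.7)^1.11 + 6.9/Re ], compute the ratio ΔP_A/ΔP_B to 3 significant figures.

ΔP_A/ΔP_B ≈ 40.9

Pipe A: V = Q/A = 0.00253/0.01307 = 0.1936 m/s; Re = 1.302e+04; ε/D = 0.00109; Haaland → f = 0.03038; ΔP_A = f(L/D)(ρV²/2) = 266.8 Pa.
Pipe B: V = Q/A = 0.00253/0.05853 = 0.04322 m/s; Re = 6152; ε/D = 0.000234; Haaland → f = 0.03566; ΔP_B = f(L/D)(ρV²/2) = 6.52 Pa.
ΔP_A/ΔP_B = 266.8/6.52 = 40.9.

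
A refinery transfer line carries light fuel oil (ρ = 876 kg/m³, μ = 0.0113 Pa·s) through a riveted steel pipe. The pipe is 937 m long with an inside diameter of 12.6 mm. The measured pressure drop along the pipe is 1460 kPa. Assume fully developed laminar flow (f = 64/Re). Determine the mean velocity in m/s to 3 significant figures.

For laminar flow, f = 64/Re with Re = ρVD/μ, so Darcy-Weisbach reduces to ΔP = 32μLV/D². Solving for V: V = ΔP·D²/(32μL) = 1.46e+06·(0.0126)²/(32·0.0113·937) = 0.6841 m/s.
Check: Re = ρVD/μ = 876·0.6841·0.0126/0.0113 = 668.2 < 2300, so the laminar assumption holds.

V ≈ 0.684 m/s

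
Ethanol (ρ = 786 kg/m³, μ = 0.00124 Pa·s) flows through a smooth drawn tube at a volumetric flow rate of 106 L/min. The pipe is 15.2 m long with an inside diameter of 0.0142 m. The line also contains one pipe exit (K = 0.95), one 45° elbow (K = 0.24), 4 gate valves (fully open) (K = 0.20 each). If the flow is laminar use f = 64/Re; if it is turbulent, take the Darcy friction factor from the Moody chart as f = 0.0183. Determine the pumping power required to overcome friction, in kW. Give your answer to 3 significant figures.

P ≈ 1.86 kW

Q = 106 L/min = 106/60000 = 0.001767 m³/s.
Cross-sectional area A = πD²/4 = π(0.0142)²/4 = 0.0001584 m²; mean velocity V = Q/A = 0.001767/0.0001584 = 11.16 m/s.
Reynolds number Re = ρVD/μ = 786 · 11.16 · 0.0142 / 0.00124 = 1.004e+05.
Re > 4000 → turbulent; use the Moody-chart value f = 0.0183.
Total minor-loss coefficient ΣK = 1·0.95 + 1·0.24 + 4·0.2 = 1.99.
ΔP = [f·L/D + ΣK]·(ρV²/2) = [0.0183·15.2/0.0142 + 1.99]·(786·11.16²/2) = [19.59 + 1.99]·4.891e+04 = 1.055e+06 Pa.
Pumping power P = QΔP = 0.001767·1.055e+06 = 1864 W = 1.86 kW.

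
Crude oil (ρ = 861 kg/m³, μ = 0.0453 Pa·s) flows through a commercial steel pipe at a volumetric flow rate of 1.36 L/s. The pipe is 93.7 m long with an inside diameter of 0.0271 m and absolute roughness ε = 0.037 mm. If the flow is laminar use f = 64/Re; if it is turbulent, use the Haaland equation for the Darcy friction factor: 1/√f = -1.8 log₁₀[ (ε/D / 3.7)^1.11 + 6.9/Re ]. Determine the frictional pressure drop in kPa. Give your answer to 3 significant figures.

Q = 1.36 L/s = 1.36/1000 = 0.00136 m³/s.
Cross-sectional area A = πD²/4 = π(0.0271)²/4 = 0.0005768 m²; mean velocity V = Q/A = 0.00136/0.0005768 = 2.358 m/s.
Reynolds number Re = ρVD/μ = 861 · 2.358 · 0.0271 / 0.0453 = 1214.
Re < 2300 → laminar flow, so f = 64/Re = 64/1214 = 0.0527 (the turbulent correlation is not needed).
Darcy-Weisbach: ΔP = f(L/D)(ρV²/2) = 0.0527·(93.7/0.0271)·(861·2.358²/2) = 0.0527·3458·2393 = 4.361e+05 Pa.
ΔP = 4.361e+05 Pa = 436 kPa.

ΔP ≈ 436 kPa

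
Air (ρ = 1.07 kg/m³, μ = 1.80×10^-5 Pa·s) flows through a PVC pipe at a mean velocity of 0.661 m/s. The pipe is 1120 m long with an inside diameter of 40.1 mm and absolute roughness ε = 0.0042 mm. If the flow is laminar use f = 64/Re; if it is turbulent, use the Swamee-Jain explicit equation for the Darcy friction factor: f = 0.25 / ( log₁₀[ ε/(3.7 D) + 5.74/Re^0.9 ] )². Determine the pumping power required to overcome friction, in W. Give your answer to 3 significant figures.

Reynolds number Re = ρVD/μ = 1.07 · 0.661 · 0.0401 / 1.8e-05 = 1576.
Re < 2300 → laminar flow, so f = 64/Re = 64/1576 = 0.04062 (the turbulent correlation is not needed).
Darcy-Weisbach: ΔP = f(L/D)(ρV²/2) = 0.04062·(1120/0.0401)·(1.07·0.661²/2) = 0.04062·2.793e+04·0.2338 = 265.2 Pa.
Q = V·A = 0.661·0.001263 = 0.0008348 m³/s.
Pumping power P = QΔP = 0.0008348·265.2 = 0.2214 W = 0.221 W.

P ≈ 0.221 W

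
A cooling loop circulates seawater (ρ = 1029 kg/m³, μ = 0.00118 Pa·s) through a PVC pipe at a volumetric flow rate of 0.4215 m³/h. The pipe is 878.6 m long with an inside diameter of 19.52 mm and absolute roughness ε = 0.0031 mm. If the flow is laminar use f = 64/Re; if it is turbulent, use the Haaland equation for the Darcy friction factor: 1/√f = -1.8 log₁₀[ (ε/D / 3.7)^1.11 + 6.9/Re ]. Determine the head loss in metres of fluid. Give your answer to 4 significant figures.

Q = 0.4215 m³/h = 0.4215/3600 = 0.0001171 m³/s.
Cross-sectional area A = πD²/4 = π(0.01952)²/4 = 0.0002993 m²; mean velocity V = Q/A = 0.0001171/0.0002993 = 0.3912 m/s.
Reynolds number Re = ρVD/μ = 1029 · 0.3912 · 0.01952 / 0.00118 = 6660.
Re > 4000 → turbulent. Relative roughness ε/D = 3.1e-06/0.01952 = 0.000159. Haaland: 1/√f = -1.8 log₁₀[(0.000159/3.7)^1.11 + 6.9/6660] = -1.8 log₁₀[1.42e-05 + 0.00104] = 5.362, so f = 0.03479.
Darcy-Weisbach: ΔP = f(L/D)(ρV²/2) = 0.03479·(878.6/0.01952)·(1029·0.3912²/2) = 0.03479·4.501e+04·78.75 = 1.233e+05 Pa.
Head loss h_f = ΔP/(ρg) = 1.233e+05/(1029·9.81) = 12.22 m.

h_f ≈ 12.22 m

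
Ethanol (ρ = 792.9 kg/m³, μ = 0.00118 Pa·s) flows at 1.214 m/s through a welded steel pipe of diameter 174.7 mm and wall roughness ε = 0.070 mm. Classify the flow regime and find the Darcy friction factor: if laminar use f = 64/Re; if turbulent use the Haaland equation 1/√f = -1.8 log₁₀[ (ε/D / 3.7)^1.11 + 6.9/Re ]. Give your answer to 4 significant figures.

Re = ρVD/μ = 792.9·1.214·0.1747/0.00118 = 1.425e+05.
Re > 4000 → turbulent. ε/D = 7e-05/0.1747 = 0.000401; Haaland: 1/√f = -1.8 log₁₀[3.97e-05 + 4.84e-05] = 7.299, so f = 0.01877.

f ≈ 0.01877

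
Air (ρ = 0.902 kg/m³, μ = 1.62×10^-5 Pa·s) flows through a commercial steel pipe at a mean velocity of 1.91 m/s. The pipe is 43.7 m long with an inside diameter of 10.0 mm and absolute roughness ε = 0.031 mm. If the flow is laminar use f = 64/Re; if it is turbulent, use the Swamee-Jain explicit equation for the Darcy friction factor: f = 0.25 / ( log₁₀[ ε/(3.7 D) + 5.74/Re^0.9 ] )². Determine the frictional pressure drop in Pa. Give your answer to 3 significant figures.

ΔP ≈ 433 Pa

Reynolds number Re = ρVD/μ = 0.902 · 1.91 · 0.01 / 1.62e-05 = 1063.
Re < 2300 → laminar flow, so f = 64/Re = 64/1063 = 0.06018 (the turbulent correlation is not needed).
Darcy-Weisbach: ΔP = f(L/D)(ρV²/2) = 0.06018·(43.7/0.01)·(0.902·1.91²/2) = 0.06018·4370·1.645 = 432.7 Pa.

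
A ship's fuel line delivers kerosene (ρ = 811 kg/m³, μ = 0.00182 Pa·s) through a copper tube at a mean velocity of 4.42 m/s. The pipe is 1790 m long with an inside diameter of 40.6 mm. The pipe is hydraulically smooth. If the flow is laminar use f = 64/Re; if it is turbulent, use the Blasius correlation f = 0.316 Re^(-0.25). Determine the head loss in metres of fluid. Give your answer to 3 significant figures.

Reynolds number Re = ρVD/μ = 811 · 4.42 · 0.0406 / 0.00182 = 7.996e+04.
Re > 4000 → turbulent. Smooth-pipe (Blasius): f = 0.316 Re^(-0.25) = 0.316/(7.996e+04)^0.25 = 0.01879.
Darcy-Weisbach: ΔP = f(L/D)(ρV²/2) = 0.01879·(1790/0.0406)·(811·4.42²/2) = 0.01879·4.409e+04·7922 = 6.563e+06 Pa.
Head loss h_f = ΔP/(ρg) = 6.563e+06/(811·9.81) = 825 m.

h_f ≈ 825 m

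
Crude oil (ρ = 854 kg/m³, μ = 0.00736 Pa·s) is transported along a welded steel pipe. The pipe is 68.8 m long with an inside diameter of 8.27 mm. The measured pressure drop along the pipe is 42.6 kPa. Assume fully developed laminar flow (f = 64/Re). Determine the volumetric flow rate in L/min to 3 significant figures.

For laminar flow, f = 64/Re with Re = ρVD/μ, so Darcy-Weisbach reduces to ΔP = 32μLV/D². Solving for V: V = ΔP·D²/(32μL) = 4.26e+04·(0.00827)²/(32·0.00736·68.8) = 0.1798 m/s.
Check: Re = ρVD/μ = 854·0.1798·0.00827/0.00736 = 172.5 < 2300, so the laminar assumption holds.
Q = V·A = 0.1798·(π/4·0.00827²) = 9.658e-06 m³/s = 0.580 L/min.

Q ≈ 0.580 L/min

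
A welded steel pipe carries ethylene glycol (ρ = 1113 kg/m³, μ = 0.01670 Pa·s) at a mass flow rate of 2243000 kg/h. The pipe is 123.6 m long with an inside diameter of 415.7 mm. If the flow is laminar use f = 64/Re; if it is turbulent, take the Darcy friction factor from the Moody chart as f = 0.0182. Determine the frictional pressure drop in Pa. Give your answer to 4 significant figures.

ṁ = 2243000 kg/h = 2243000/3600 = 623.1 kg/s.
A = πD²/4 = π(0.4157)²/4 = 0.1357 m²; mean velocity V = ṁ/(ρA) = 623.1/(1113 · 0.1357) = 4.125 m/s.
Reynolds number Re = ρVD/μ = 1113 · 4.125 · 0.4157 / 0.0167 = 1.143e+05.
Re > 4000 → turbulent; use the Moody-chart value f = 0.0182.
Darcy-Weisbach: ΔP = f(L/D)(ρV²/2) = 0.0182·(123.6/0.4157)·(1113·4.125²/2) = 0.0182·297.3·9467 = 5.123e+04 Pa.

ΔP ≈ 51230 Pa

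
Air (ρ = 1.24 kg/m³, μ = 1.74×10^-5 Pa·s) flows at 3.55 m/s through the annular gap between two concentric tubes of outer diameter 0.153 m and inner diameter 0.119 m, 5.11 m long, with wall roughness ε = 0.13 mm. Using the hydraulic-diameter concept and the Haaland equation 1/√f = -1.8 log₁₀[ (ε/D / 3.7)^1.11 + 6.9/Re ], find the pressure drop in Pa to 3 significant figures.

ΔP ≈ 43.4 Pa

Hydraulic diameter D_h = 4A/P = D_o - D_i = 0.153 - 0.119 = 0.034 m.
Re = ρVD_h/μ = 1.24·3.55·0.034/1.74e-05 = 8602.
ε/D_h = 0.00013/0.034 = 0.00382; Haaland gives 1/√f = -1.8 log₁₀[0.000485+0.000802] = 5.203, so f = 0.03695.
ΔP = f(L/D_h)(ρV²/2) = 0.03695·5.11/0.034·7.814 = 43.39 Pa.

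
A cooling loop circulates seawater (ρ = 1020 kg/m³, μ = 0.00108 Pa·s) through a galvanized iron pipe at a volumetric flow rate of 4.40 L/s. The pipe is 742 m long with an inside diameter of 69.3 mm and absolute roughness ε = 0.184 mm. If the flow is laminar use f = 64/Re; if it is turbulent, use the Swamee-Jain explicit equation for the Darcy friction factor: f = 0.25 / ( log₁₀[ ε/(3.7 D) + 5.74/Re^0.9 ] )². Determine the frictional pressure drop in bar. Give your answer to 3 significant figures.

Q = 4.40 L/s = 4.40/1000 = 0.0044 m³/s.
Cross-sectional area A = πD²/4 = π(0.0693)²/4 = 0.003772 m²; mean velocity V = Q/A = 0.0044/0.003772 = 1.167 m/s.
Reynolds number Re = ρVD/μ = 1020 · 1.167 · 0.0693 / 0.00108 = 7.635e+04.
Re > 4000 → turbulent. Relative roughness ε/D = 0.000184/0.0693 = 0.00266. Swamee-Jain: f = 0.25/(log₁₀[0.00266/3.7 + 5.74/7.635e+04^0.9])² = 0.25/(log₁₀[0.000718 + 0.000231])² = 0.25/(-3.023)² = 0.02736.
Darcy-Weisbach: ΔP = f(L/D)(ρV²/2) = 0.02736·(742/0.0693)·(1020·1.167²/2) = 0.02736·1.071e+04·694 = 2.033e+05 Pa.
ΔP = 2.033e+05 Pa = 2.03 bar.

ΔP ≈ 2.03 bar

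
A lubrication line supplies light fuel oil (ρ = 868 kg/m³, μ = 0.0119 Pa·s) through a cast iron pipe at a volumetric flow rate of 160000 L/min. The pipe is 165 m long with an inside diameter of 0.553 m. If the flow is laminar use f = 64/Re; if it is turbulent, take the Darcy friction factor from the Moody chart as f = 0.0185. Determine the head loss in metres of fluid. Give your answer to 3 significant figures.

h_f ≈ 34.7 m

Q = 160000 L/min = 160000/60000 = 2.667 m³/s.
Cross-sectional area A = πD²/4 = π(0.553)²/4 = 0.2402 m²; mean velocity V = Q/A = 2.667/0.2402 = 11.1 m/s.
Reynolds number Re = ρVD/μ = 868 · 11.1 · 0.553 / 0.0119 = 4.478e+05.
Re > 4000 → turbulent; use the Moody-chart value f = 0.0185.
Darcy-Weisbach: ΔP = f(L/D)(ρV²/2) = 0.0185·(165/0.553)·(868·11.1²/2) = 0.0185·298.4·5.35e+04 = 2.953e+05 Pa.
Head loss h_f = ΔP/(ρg) = 2.953e+05/(868·9.81) = 34.7 m.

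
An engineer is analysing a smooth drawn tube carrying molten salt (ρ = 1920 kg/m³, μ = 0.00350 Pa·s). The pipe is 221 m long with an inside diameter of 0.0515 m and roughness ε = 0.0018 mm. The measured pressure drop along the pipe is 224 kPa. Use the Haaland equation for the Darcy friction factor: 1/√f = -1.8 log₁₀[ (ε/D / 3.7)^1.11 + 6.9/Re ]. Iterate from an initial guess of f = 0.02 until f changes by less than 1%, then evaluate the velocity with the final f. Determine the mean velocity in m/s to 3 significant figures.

Rearranging Darcy-Weisbach: V = √(2·ΔP·D/(f·L·ρ)). With ε/D = 1.8e-06/0.0515 = 3.5e-05, iterate starting from f = 0.02:
  f = 0.02 → V = √(2·2.24e+05·0.0515/(0.02·221·1920)) = 1.649 m/s; Re = ρVD/μ = 4.658e+04; f → 0.02113
  f = 0.02113 → V = 1.604 m/s; Re = 4.532e+04; f → 0.02126
Converged (Δf/f < 1%). With the final f = 0.02126: V = √(2·2.24e+05·0.0515/(0.02126·221·1920)) = 1.599 m/s.

V ≈ 1.60 m/s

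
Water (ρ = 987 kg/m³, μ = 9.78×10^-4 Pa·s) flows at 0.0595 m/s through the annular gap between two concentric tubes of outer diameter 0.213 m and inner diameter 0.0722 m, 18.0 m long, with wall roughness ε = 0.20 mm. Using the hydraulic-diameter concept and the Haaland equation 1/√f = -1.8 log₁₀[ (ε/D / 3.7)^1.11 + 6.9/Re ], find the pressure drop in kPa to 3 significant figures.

Hydraulic diameter D_h = 4A/P = D_o - D_i = 0.213 - 0.0722 = 0.1408 m.
Re = ρVD_h/μ = 987·0.0595·0.1408/0.000978 = 8455.
ε/D_h = 0.0002/0.1408 = 0.00142; Haaland gives 1/√f = -1.8 log₁₀[0.000162+0.000816] = 5.418, so f = 0.03407.
ΔP = f(L/D_h)(ρV²/2) = 0.03407·18/0.1408·1.747 = 7.61 Pa.
ΔP = 0.00761 kPa.

ΔP ≈ 0.00761 kPa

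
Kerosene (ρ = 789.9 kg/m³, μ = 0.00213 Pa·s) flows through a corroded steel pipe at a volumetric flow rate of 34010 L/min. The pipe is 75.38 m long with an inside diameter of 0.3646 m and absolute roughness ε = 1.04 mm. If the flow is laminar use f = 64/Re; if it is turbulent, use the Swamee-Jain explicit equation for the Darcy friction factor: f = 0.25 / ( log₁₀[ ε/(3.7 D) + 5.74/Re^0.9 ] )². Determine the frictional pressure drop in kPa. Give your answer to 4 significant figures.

ΔP ≈ 62.76 kPa

Q = 34010 L/min = 34010/60000 = 0.5668 m³/s.
Cross-sectional area A = πD²/4 = π(0.3646)²/4 = 0.1044 m²; mean velocity V = Q/A = 0.5668/0.1044 = 5.429 m/s.
Reynolds number Re = ρVD/μ = 789.9 · 5.429 · 0.3646 / 0.00213 = 7.341e+05.
Re > 4000 → turbulent. Relative roughness ε/D = 0.00104/0.3646 = 0.00285. Swamee-Jain: f = 0.25/(log₁₀[0.00285/3.7 + 5.74/7.341e+05^0.9])² = 0.25/(log₁₀[0.000771 + 3.02e-05])² = 0.25/(-3.096)² = 0.02608.
Darcy-Weisbach: ΔP = f(L/D)(ρV²/2) = 0.02608·(75.38/0.3646)·(789.9·5.429²/2) = 0.02608·206.7·1.164e+04 = 6.276e+04 Pa.
ΔP = 6.276e+04 Pa = 62.76 kPa.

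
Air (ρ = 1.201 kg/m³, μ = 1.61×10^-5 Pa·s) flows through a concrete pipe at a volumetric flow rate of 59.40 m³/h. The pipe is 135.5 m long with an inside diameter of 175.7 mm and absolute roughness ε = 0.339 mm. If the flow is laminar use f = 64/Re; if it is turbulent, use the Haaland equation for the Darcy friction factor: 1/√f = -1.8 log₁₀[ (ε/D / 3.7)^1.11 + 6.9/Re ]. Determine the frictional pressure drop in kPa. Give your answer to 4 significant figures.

Q = 59.40 m³/h = 59.40/3600 = 0.0165 m³/s.
Cross-sectional area A = πD²/4 = π(0.1757)²/4 = 0.02425 m²; mean velocity V = Q/A = 0.0165/0.02425 = 0.6805 m/s.
Reynolds number Re = ρVD/μ = 1.201 · 0.6805 · 0.1757 / 1.61e-05 = 8919.
Re > 4000 → turbulent. Relative roughness ε/D = 0.000339/0.1757 = 0.00193. Haaland: 1/√f = -1.8 log₁₀[(0.00193/3.7)^1.11 + 6.9/8919] = -1.8 log₁₀[0.000227 + 0.000774] = 5.4, so f = 0.0343.
Darcy-Weisbach: ΔP = f(L/D)(ρV²/2) = 0.0343·(135.5/0.1757)·(1.201·0.6805²/2) = 0.0343·771.2·0.2781 = 7.357 Pa.
ΔP = 7.357 Pa = 0.007357 kPa.

ΔP ≈ 0.007357 kPa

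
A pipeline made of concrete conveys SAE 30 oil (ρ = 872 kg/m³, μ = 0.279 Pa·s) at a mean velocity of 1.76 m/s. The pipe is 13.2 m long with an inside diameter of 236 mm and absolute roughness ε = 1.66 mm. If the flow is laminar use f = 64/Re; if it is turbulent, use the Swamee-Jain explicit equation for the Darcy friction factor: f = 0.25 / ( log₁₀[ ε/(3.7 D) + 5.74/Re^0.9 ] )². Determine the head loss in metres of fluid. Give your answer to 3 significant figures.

Reynolds number Re = ρVD/μ = 872 · 1.76 · 0.236 / 0.279 = 1298.
Re < 2300 → laminar flow, so f = 64/Re = 64/1298 = 0.0493 (the turbulent correlation is not needed).
Darcy-Weisbach: ΔP = f(L/D)(ρV²/2) = 0.0493·(13.2/0.236)·(872·1.76²/2) = 0.0493·55.93·1351 = 3724 Pa.
Head loss h_f = ΔP/(ρg) = 3724/(872·9.81) = 0.435 m.

h_f ≈ 0.435 m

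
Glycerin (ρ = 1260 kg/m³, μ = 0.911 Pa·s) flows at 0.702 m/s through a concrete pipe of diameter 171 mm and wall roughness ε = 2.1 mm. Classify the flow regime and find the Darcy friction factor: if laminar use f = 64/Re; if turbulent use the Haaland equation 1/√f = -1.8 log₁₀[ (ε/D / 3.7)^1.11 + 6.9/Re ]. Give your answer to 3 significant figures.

f ≈ 0.385

Re = ρVD/μ = 1260·0.702·0.171/0.911 = 166.
Re < 2300 → laminar, so f = 64/Re = 0.3855 (roughness is irrelevant in laminar flow).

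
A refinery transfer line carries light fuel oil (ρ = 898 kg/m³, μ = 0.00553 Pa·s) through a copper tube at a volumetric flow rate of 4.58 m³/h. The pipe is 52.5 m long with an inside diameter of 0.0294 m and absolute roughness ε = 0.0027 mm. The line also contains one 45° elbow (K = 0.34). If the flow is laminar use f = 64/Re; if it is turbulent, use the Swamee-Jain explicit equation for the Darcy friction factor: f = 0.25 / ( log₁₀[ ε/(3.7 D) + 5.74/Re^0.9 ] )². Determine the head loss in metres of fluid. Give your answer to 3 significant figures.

h_f ≈ 10.3 m

Q = 4.58 m³/h = 4.58/3600 = 0.001272 m³/s.
Cross-sectional area A = πD²/4 = π(0.0294)²/4 = 0.0006789 m²; mean velocity V = Q/A = 0.001272/0.0006789 = 1.874 m/s.
Reynolds number Re = ρVD/μ = 898 · 1.874 · 0.0294 / 0.00553 = 8947.
Re > 4000 → turbulent. Relative roughness ε/D = 2.7e-06/0.0294 = 9.18e-05. Swamee-Jain: f = 0.25/(log₁₀[9.18e-05/3.7 + 5.74/8947^0.9])² = 0.25/(log₁₀[2.48e-05 + 0.00159])² = 0.25/(-2.791)² = 0.0321.
Total minor-loss coefficient ΣK = 1·0.34 = 0.34.
ΔP = [f·L/D + ΣK]·(ρV²/2) = [0.0321·52.5/0.0294 + 0.34]·(898·1.874²/2) = [57.31 + 0.34]·1577 = 9.092e+04 Pa.
Head loss h_f = ΔP/(ρg) = 9.092e+04/(898·9.81) = 10.3 m.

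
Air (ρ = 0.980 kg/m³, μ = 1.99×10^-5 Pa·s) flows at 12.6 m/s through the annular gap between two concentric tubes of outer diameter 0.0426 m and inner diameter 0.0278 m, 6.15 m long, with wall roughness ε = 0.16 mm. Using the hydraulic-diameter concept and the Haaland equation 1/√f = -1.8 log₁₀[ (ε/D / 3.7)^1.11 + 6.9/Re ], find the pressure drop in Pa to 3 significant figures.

Hydraulic diameter D_h = 4A/P = D_o - D_i = 0.0426 - 0.0278 = 0.0148 m.
Re = ρVD_h/μ = 0.98·12.6·0.0148/1.99e-05 = 9183.
ε/D_h = 0.00016/0.0148 = 0.0108; Haaland gives 1/√f = -1.8 log₁₀[0.00154+0.000751] = 4.753, so f = 0.04427.
ΔP = f(L/D_h)(ρV²/2) = 0.04427·6.15/0.0148·77.79 = 1431 Pa.

ΔP ≈ 1430 Pa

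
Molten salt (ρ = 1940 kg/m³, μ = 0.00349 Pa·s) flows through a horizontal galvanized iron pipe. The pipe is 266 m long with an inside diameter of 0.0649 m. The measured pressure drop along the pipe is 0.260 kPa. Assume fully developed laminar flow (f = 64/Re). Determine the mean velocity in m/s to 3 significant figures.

V ≈ 0.0369 m/s

For laminar flow, f = 64/Re with Re = ρVD/μ, so Darcy-Weisbach reduces to ΔP = 32μLV/D². Solving for V: V = ΔP·D²/(32μL) = 260·(0.0649)²/(32·0.00349·266) = 0.03686 m/s.
Check: Re = ρVD/μ = 1940·0.03686·0.0649/0.00349 = 1330 < 2300, so the laminar assumption holds.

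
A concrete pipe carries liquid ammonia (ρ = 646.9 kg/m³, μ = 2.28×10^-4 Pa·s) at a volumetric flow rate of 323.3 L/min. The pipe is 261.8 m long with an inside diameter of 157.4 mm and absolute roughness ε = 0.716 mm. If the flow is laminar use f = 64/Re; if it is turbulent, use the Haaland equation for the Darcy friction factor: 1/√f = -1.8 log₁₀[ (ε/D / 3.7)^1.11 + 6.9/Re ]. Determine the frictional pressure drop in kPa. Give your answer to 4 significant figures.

ΔP ≈ 1.250 kPa

Q = 323.3 L/min = 323.3/60000 = 0.005388 m³/s.
Cross-sectional area A = πD²/4 = π(0.1574)²/4 = 0.01946 m²; mean velocity V = Q/A = 0.005388/0.01946 = 0.2769 m/s.
Reynolds number Re = ρVD/μ = 646.9 · 0.2769 · 0.1574 / 0.000228 = 1.237e+05.
Re > 4000 → turbulent. Relative roughness ε/D = 0.000716/0.1574 = 0.00455. Haaland: 1/√f = -1.8 log₁₀[(0.00455/3.7)^1.11 + 6.9/1.237e+05] = -1.8 log₁₀[0.000588 + 5.58e-05] = 5.744, so f = 0.03031.
Darcy-Weisbach: ΔP = f(L/D)(ρV²/2) = 0.03031·(261.8/0.1574)·(646.9·0.2769²/2) = 0.03031·1663·24.8 = 1250 Pa.
ΔP = 1250 Pa = 1.250 kPa.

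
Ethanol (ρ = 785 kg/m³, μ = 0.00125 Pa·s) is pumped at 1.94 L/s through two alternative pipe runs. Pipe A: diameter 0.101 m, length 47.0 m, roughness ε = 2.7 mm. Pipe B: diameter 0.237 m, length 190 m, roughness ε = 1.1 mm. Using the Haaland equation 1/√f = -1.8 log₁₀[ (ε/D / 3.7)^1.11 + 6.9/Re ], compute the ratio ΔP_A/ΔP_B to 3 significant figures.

ΔP_A/ΔP_B ≈ 25.0

Pipe A: V = Q/A = 0.00194/0.008012 = 0.2421 m/s; Re = 1.536e+04; ε/D = 0.0267; Haaland → f = 0.05673; ΔP_A = f(L/D)(ρV²/2) = 607.5 Pa.
Pipe B: V = Q/A = 0.00194/0.04412 = 0.04398 m/s; Re = 6545; ε/D = 0.00464; Haaland → f = 0.03991; ΔP_B = f(L/D)(ρV²/2) = 24.28 Pa.
ΔP_A/ΔP_B = 607.5/24.28 = 25.0.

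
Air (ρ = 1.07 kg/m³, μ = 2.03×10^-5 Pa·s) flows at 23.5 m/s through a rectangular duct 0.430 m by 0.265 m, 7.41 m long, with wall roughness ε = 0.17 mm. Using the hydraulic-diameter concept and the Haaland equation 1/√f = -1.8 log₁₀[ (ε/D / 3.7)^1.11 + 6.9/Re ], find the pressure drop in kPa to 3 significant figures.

Hydraulic diameter D_h = 4A/P = 4·(0.43·0.265)/(2·(0.43+0.265)) = 0.4558/1.39 = 0.3279 m.
Re = ρVD_h/μ = 1.07·23.5·0.3279/2.03e-05 = 4.062e+05.
ε/D_h = 0.00017/0.3279 = 0.000518; Haaland gives 1/√f = -1.8 log₁₀[5.28e-05+1.7e-05] = 7.481, so f = 0.01787.
ΔP = f(L/D_h)(ρV²/2) = 0.01787·7.41/0.3279·295.5 = 119.3 Pa.
ΔP = 0.119 kPa.

ΔP ≈ 0.119 kPa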